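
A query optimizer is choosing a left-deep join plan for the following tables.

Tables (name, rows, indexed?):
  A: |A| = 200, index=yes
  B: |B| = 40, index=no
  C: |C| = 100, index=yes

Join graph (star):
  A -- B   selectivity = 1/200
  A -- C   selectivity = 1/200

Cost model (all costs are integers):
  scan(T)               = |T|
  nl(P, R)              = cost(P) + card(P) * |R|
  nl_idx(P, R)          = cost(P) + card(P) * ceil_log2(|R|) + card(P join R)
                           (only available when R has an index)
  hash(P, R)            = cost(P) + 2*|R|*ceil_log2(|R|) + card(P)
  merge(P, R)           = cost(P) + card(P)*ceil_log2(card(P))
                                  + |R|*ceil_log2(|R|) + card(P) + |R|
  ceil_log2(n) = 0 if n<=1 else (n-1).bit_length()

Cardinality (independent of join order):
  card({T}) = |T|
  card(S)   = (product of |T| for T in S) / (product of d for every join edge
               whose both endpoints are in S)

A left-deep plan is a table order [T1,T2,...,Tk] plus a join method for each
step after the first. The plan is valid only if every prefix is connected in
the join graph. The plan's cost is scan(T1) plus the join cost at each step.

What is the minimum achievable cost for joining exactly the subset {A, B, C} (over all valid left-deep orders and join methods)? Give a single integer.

Selinger DP over subsets of {A,B,C}:
  {A}: scan cost=200, card=200
  {B}: scan cost=40, card=40
  {C}: scan cost=100, card=100
  {AB}: card=40; try (A,nl_idx)→400, (B,hash)→880, (A,merge)→2120, (B,merge)→2280, (A,hash)→3280, (A,nl)→8040 …(+1); best=400 via (A,nl_idx)
  {AC}: card=100; try (A,nl_idx)→1000, (C,nl_idx)→1700, (C,hash)→1800, (A,merge)→2700, (C,merge)→2800, (A,hash)→3400 …(+2); best=1000 via (A,nl_idx)
  {ABC}: card=20; try (C,nl_idx)→700, (C,merge)→1480, (B,hash)→1580, (C,hash)→1840, (B,merge)→2080, (C,nl)→4400 …(+1); best=700 via (C,nl_idx)

700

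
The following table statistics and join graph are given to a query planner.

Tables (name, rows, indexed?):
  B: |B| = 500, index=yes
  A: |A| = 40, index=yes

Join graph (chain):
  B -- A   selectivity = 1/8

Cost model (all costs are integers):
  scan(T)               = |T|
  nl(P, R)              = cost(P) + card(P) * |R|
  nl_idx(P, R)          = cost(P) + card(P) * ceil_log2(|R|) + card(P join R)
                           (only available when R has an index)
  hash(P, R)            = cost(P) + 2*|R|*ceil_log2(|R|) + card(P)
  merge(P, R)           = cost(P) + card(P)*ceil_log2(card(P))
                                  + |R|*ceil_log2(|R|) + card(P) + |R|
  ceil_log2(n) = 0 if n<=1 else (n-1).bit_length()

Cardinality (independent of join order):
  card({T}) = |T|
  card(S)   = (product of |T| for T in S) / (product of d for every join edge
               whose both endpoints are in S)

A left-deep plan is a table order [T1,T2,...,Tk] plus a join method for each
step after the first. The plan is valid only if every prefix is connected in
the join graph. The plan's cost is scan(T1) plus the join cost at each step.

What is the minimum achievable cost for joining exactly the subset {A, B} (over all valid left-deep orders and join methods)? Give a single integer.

Selinger DP over subsets of {A,B}:
  {B}: scan cost=500, card=500
  {A}: scan cost=40, card=40
  {AB}: card=2500; try (A,hash)→1480, (B,nl_idx)→2900, (B,merge)→5320, (A,merge)→5780, (A,nl_idx)→6000, (B,hash)→9080 …(+2); best=1480 via (A,hash)

1480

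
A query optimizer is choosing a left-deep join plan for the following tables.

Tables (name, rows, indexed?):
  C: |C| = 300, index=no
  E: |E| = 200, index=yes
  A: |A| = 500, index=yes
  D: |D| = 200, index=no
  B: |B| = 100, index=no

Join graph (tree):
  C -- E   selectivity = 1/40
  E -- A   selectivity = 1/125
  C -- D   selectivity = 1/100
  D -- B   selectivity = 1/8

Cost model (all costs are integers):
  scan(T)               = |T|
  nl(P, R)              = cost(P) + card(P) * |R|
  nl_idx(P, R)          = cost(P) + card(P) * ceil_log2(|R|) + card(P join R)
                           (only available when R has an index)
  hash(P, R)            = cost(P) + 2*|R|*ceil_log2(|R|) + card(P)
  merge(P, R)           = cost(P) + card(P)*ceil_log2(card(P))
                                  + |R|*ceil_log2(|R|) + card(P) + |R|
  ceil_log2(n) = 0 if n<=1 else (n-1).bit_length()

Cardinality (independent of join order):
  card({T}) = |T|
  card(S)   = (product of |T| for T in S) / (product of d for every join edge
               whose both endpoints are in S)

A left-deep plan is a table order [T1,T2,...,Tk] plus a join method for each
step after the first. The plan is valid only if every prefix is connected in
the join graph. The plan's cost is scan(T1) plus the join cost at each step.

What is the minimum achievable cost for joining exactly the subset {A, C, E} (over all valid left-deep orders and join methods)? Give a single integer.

Selinger DP over subsets of {A,C,E}:
  {C}: scan cost=300, card=300
  {E}: scan cost=200, card=200
  {A}: scan cost=500, card=500
  {CE}: card=1500; try (E,hash)→3800, (E,nl_idx)→4200, (C,merge)→5000, (E,merge)→5100, (C,hash)→5800, (C,nl)→60200 …(+1); best=3800 via (E,hash)
  {AE}: card=800; try (A,nl_idx)→2800, (E,hash)→4200, (E,nl_idx)→5300, (A,merge)→7000, (E,merge)→7300, (A,hash)→9400 …(+2); best=2800 via (A,nl_idx)
  {ACE}: card=6000; try (C,hash)→9000, (A,hash)→14300, (C,merge)→14600, (A,nl_idx)→23300, (A,merge)→26800, (C,nl)→242800 …(+1); best=9000 via (C,hash)

9000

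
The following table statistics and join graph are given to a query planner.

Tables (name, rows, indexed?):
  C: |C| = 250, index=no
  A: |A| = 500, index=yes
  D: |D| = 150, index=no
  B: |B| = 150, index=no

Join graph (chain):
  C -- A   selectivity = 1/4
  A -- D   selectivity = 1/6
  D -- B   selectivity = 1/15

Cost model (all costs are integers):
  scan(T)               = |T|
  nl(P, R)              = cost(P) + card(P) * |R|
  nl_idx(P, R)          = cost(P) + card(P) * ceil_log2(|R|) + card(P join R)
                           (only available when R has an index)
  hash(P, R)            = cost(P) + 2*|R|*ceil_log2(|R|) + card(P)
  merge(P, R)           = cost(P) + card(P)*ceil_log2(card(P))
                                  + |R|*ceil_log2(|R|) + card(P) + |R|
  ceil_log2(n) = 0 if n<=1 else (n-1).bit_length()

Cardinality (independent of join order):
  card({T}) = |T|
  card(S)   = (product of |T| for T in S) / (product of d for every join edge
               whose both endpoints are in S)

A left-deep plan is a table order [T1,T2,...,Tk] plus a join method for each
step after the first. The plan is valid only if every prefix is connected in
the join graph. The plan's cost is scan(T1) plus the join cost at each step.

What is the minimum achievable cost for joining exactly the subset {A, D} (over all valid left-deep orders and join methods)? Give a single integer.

3400

Selinger DP over subsets of {A,D}:
  {A}: scan cost=500, card=500
  {D}: scan cost=150, card=150
  {AD}: card=12500; try (D,hash)→3400, (A,merge)→6500, (D,merge)→6850, (A,hash)→9300, (A,nl_idx)→14000, (A,nl)→75150 …(+1); best=3400 via (D,hash)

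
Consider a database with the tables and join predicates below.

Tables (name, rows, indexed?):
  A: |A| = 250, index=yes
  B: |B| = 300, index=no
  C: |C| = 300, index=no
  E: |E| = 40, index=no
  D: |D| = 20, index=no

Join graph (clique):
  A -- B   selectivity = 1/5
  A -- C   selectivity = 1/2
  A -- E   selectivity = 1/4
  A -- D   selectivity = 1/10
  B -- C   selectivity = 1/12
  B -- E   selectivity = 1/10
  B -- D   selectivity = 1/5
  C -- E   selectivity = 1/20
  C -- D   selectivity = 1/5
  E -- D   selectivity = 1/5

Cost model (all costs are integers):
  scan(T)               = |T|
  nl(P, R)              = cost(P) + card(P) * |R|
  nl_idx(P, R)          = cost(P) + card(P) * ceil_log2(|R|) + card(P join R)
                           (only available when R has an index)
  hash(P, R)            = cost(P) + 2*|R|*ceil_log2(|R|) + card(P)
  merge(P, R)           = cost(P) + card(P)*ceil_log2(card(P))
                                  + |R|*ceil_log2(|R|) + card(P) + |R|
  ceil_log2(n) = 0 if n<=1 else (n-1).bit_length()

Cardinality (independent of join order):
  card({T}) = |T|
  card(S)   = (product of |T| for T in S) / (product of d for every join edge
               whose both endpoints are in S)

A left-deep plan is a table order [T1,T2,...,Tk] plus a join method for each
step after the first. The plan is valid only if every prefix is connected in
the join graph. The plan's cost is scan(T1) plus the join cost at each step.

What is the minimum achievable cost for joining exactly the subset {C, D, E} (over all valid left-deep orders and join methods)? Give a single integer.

1880

Selinger DP over subsets of {C,D,E}:
  {C}: scan cost=300, card=300
  {E}: scan cost=40, card=40
  {D}: scan cost=20, card=20
  {CE}: card=600; try (E,hash)→1080, (C,merge)→3320, (E,merge)→3580, (C,hash)→5480, (C,nl)→12040, (E,nl)→12300; best=1080 via (E,hash)
  {CD}: card=1200; try (D,hash)→800, (C,merge)→3140, (D,merge)→3420, (C,hash)→5440, (C,nl)→6020, (D,nl)→6300; best=800 via (D,hash)
  {DE}: card=160; try (D,hash)→280, (E,merge)→420, (D,merge)→440, (E,hash)→520, (E,nl)→820, (D,nl)→840; best=280 via (D,hash)
  {CDE}: card=480; try (D,hash)→1880, (E,hash)→2480, (C,merge)→4720, (C,hash)→5840, (D,merge)→7800, (D,nl)→13080 …(+3); best=1880 via (D,hash)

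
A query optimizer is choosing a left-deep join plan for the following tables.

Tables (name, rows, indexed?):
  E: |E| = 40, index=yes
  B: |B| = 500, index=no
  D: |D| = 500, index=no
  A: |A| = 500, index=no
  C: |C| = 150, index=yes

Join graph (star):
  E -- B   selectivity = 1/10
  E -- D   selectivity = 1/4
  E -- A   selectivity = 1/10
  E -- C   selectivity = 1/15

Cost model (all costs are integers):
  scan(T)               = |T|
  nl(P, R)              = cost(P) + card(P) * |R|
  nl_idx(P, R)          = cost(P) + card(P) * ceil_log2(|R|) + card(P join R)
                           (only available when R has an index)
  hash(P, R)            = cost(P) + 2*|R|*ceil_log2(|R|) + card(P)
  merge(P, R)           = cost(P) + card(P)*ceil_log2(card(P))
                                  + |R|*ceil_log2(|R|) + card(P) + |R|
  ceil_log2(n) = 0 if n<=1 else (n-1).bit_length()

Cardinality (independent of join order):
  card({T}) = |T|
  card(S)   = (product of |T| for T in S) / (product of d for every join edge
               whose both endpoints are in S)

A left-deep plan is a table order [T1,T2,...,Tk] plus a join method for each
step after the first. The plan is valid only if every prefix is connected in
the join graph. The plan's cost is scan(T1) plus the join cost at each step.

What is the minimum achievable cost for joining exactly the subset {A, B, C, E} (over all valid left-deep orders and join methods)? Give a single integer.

Selinger DP over subsets of {A,B,C,E}:
  {E}: scan cost=40, card=40
  {B}: scan cost=500, card=500
  {A}: scan cost=500, card=500
  {C}: scan cost=150, card=150
  {BE}: card=2000; try (E,hash)→1480, (B,merge)→5320, (E,nl_idx)→5500, (E,merge)→5780, (B,hash)→9080, (B,nl)→20040 …(+1); best=1480 via (E,hash)
  {AE}: card=2000; try (E,hash)→1480, (A,merge)→5320, (E,nl_idx)→5500, (E,merge)→5780, (A,hash)→9080, (A,nl)→20040 …(+1); best=1480 via (E,hash)
  {CE}: card=400; try (C,nl_idx)→760, (E,hash)→780, (E,nl_idx)→1450, (C,merge)→1670, (E,merge)→1780, (C,hash)→2480 …(+2); best=760 via (C,nl_idx)
  {ABE}: card=100000; try (B,hash)→12480, (A,hash)→12480, (B,merge)→30480, (A,merge)→30480, (B,nl)→1001480, (A,nl)→1001480; best=12480 via (B,hash)
  {BCE}: card=20000; try (C,hash)→5880, (B,merge)→9760, (B,hash)→10160, (C,merge)→26830, (C,nl_idx)→37480, (B,nl)→200760 …(+1); best=5880 via (C,hash)
  {ACE}: card=20000; try (C,hash)→5880, (A,merge)→9760, (A,hash)→10160, (C,merge)→26830, (C,nl_idx)→37480, (A,nl)→200760 …(+1); best=5880 via (C,hash)
  {ABCE}: card=1000000; try (B,hash)→34880, (A,hash)→34880, (C,hash)→114880, (B,merge)→330880, (A,merge)→330880, (C,nl_idx)→1812480 …(+4); best=34880 via (B,hash)

34880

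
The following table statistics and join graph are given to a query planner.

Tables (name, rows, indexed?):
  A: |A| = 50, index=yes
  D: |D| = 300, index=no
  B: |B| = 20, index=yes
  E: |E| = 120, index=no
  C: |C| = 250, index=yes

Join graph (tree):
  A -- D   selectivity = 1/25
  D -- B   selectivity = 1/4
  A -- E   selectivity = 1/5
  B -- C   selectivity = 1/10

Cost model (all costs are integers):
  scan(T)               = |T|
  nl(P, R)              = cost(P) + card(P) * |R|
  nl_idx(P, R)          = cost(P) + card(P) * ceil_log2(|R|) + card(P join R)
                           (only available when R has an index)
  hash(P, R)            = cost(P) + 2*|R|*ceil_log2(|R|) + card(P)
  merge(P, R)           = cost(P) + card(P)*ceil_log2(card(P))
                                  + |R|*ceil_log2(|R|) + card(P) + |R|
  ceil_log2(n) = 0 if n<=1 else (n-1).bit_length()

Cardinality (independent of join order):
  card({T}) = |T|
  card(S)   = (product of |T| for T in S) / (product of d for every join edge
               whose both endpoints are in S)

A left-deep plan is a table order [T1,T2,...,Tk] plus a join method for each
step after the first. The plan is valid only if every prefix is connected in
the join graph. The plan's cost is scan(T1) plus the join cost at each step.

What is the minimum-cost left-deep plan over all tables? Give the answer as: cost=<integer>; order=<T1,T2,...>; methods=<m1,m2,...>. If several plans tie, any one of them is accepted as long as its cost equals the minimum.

cost=82680; order=D,A,B,E,C; methods=hash,hash,hash,hash

Selinger DP (subsets sized 1..n):
  {A}: scan cost=50, card=50
  {D}: scan cost=300, card=300
  {B}: scan cost=20, card=20
  {E}: scan cost=120, card=120
  {C}: scan cost=250, card=250
  {AD}: card=600; try (A,hash)→1200, (A,nl_idx)→2700, (D,merge)→3400, (A,merge)→3650, (D,hash)→5500, (D,nl)→15050 …(+1); best=1200 via (A,hash)
  {AE}: card=1200; try (A,hash)→840, (E,merge)→1360, (A,merge)→1430, (E,hash)→1780, (A,nl_idx)→2040, (E,nl)→6050 …(+1); best=840 via (A,hash)
  {BD}: card=1500; try (B,hash)→800, (D,merge)→3140, (B,nl_idx)→3300, (B,merge)→3420, (D,hash)→5440, (D,nl)→6020 …(+1); best=800 via (B,hash)
  {BC}: card=500; try (C,nl_idx)→680, (B,hash)→700, (B,nl_idx)→2000, (C,merge)→2390, (B,merge)→2620, (C,hash)→4040 …(+2); best=680 via (C,nl_idx)
  {ABD}: card=3000; try (B,hash)→2000, (A,hash)→2900, (B,nl_idx)→7200, (B,merge)→7920, (A,nl_idx)→12800, (B,nl)→13200 …(+2); best=2000 via (B,hash)
  {ADE}: card=14400; try (E,hash)→3480, (D,hash)→7440, (E,merge)→8760, (D,merge)→18240, (E,nl)→73200, (D,nl)→360840; best=3480 via (E,hash)
  {BCD}: card=37500; try (C,hash)→6300, (D,hash)→6580, (D,merge)→8680, (C,merge)→21050, (C,nl_idx)→50300, (D,nl)→150680 …(+1); best=6300 via (C,hash)
  {ABDE}: card=72000; try (E,hash)→6680, (B,hash)→18080, (E,merge)→41960, (B,nl_idx)→147480, (B,merge)→219600, (B,nl)→291480 …(+1); best=6680 via (E,hash)
  {ABCD}: card=75000; try (C,hash)→9000, (C,merge)→43250, (A,hash)→44400, (C,nl_idx)→101000, (A,nl_idx)→306300, (A,merge)→644150 …(+2); best=9000 via (C,hash)
  {ABCDE}: card=1800000; try (C,hash)→82680, (E,hash)→85680, (C,merge)→1304930, (E,merge)→1359960, (C,nl_idx)→2382680, (E,nl)→9009000 …(+1); best=82680 via (C,hash)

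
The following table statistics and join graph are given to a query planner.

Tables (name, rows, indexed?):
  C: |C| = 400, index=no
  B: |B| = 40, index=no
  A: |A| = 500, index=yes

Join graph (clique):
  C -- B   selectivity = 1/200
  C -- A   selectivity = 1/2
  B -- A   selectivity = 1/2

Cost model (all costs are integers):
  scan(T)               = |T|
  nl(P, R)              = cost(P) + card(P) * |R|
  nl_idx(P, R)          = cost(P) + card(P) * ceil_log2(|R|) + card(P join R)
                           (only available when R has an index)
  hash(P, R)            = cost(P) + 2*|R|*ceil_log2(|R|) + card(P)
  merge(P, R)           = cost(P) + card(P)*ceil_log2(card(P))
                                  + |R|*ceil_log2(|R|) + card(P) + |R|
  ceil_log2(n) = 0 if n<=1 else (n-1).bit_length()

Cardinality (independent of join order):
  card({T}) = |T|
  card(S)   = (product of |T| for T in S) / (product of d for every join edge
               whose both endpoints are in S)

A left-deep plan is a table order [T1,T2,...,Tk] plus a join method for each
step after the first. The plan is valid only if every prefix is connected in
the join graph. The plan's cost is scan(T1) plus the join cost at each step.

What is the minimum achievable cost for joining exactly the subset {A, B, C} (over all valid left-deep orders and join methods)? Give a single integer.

6920

Selinger DP over subsets of {A,B,C}:
  {C}: scan cost=400, card=400
  {B}: scan cost=40, card=40
  {A}: scan cost=500, card=500
  {BC}: card=80; try (B,hash)→1280, (C,merge)→4320, (B,merge)→4680, (C,hash)→7280, (C,nl)→16040, (B,nl)→16400; best=1280 via (B,hash)
  {AC}: card=100000; try (C,hash)→8200, (A,merge)→9400, (C,merge)→9500, (A,hash)→9800, (A,nl_idx)→104000, (A,nl)→200400 …(+1); best=8200 via (C,hash)
  {AB}: card=10000; try (B,hash)→1480, (A,merge)→5320, (B,merge)→5780, (A,hash)→9080, (A,nl_idx)→10400, (A,nl)→20040 …(+1); best=1480 via (B,hash)
  {ABC}: card=10000; try (A,merge)→6920, (A,hash)→10360, (A,nl_idx)→12000, (C,hash)→18680, (A,nl)→41280, (B,hash)→108680 …(+4); best=6920 via (A,merge)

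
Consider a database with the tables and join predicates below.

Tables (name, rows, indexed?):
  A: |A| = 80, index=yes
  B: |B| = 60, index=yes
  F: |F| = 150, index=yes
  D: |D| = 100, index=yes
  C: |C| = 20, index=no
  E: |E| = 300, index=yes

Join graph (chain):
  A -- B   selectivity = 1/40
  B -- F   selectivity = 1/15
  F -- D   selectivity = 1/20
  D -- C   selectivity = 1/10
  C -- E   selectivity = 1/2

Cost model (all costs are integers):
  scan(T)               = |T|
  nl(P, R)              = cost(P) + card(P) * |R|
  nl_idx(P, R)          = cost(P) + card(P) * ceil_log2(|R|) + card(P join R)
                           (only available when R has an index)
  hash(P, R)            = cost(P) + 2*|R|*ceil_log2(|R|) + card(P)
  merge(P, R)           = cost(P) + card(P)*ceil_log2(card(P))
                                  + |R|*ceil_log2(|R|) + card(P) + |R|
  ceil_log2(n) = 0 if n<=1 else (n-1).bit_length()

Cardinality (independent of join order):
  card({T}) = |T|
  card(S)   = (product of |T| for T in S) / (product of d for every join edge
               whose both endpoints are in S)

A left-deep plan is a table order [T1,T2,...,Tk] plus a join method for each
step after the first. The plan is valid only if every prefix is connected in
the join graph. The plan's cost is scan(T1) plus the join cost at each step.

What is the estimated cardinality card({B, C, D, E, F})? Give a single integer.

Tables in S: B(60), C(20), D(100), E(300), F(150)
Edges inside S: B-F(d=15), F-D(d=20), D-C(d=10), C-E(d=2)
numerator = 60 * 20 * 100 * 300 * 150 = 5400000000
denominator = 15 * 20 * 10 * 2 = 6000
card(S) = 5400000000 / 6000 = 900000

900000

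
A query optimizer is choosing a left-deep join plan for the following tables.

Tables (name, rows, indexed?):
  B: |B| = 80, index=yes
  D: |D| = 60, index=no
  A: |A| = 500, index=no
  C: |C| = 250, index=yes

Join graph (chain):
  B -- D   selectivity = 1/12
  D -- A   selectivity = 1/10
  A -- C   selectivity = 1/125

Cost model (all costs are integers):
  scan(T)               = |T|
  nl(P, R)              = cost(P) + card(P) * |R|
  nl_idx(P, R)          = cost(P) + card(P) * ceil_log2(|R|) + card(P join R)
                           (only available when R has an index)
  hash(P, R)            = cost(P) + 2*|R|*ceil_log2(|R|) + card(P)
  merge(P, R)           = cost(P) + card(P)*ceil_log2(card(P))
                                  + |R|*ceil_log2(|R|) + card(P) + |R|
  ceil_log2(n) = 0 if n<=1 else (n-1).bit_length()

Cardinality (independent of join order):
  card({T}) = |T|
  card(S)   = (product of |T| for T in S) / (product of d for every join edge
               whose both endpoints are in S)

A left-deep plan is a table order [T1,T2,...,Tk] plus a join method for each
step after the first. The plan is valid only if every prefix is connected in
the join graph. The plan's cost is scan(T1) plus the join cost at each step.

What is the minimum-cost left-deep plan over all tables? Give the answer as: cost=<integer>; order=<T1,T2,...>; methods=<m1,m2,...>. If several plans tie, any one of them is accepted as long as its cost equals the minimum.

cost=13840; order=A,C,D,B; methods=hash,hash,hash

Selinger DP (subsets sized 1..n):
  {B}: scan cost=80, card=80
  {D}: scan cost=60, card=60
  {A}: scan cost=500, card=500
  {C}: scan cost=250, card=250
  {BD}: card=400; try (D,hash)→880, (B,nl_idx)→880, (B,merge)→1120, (D,merge)→1140, (B,hash)→1240, (B,nl)→4860 …(+1); best=880 via (D,hash)
  {AD}: card=3000; try (D,hash)→1720, (A,merge)→5480, (D,merge)→5920, (A,hash)→9120, (A,nl)→30060, (D,nl)→30500; best=1720 via (D,hash)
  {AC}: card=1000; try (C,hash)→5000, (C,nl_idx)→5500, (A,merge)→7500, (C,merge)→7750, (A,hash)→9500, (A,nl)→125250 …(+1); best=5000 via (C,hash)
  {ABD}: card=20000; try (B,hash)→5840, (A,merge)→9880, (A,hash)→10280, (B,merge)→41360, (B,nl_idx)→42720, (A,nl)→200880 …(+1); best=5840 via (B,hash)
  {ACD}: card=6000; try (D,hash)→6720, (C,hash)→8720, (D,merge)→16420, (C,nl_idx)→31720, (C,merge)→42970, (D,nl)→65000 …(+1); best=6720 via (D,hash)
  {ABCD}: card=40000; try (B,hash)→13840, (C,hash)→29840, (B,nl_idx)→88720, (B,merge)→91360, (C,nl_idx)→205840, (C,merge)→328090 …(+2); best=13840 via (B,hash)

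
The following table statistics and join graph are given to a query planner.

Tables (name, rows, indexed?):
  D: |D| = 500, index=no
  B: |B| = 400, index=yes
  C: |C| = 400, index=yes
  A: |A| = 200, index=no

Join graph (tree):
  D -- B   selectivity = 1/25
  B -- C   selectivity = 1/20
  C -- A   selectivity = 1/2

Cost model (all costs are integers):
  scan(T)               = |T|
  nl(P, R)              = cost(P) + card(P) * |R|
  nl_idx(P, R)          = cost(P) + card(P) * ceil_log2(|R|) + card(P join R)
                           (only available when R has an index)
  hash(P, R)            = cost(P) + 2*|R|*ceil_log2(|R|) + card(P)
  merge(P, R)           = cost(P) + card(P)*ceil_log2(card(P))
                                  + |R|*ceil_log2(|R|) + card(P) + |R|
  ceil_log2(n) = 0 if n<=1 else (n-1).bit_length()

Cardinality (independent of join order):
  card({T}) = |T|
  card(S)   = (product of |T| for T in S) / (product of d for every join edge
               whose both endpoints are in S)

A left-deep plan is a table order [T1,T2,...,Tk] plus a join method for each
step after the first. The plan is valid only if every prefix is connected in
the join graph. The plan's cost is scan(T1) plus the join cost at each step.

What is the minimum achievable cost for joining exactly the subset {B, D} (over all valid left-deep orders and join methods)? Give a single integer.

8200

Selinger DP over subsets of {B,D}:
  {D}: scan cost=500, card=500
  {B}: scan cost=400, card=400
  {BD}: card=8000; try (B,hash)→8200, (D,merge)→9400, (B,merge)→9500, (D,hash)→9800, (B,nl_idx)→13000, (D,nl)→200400 …(+1); best=8200 via (B,hash)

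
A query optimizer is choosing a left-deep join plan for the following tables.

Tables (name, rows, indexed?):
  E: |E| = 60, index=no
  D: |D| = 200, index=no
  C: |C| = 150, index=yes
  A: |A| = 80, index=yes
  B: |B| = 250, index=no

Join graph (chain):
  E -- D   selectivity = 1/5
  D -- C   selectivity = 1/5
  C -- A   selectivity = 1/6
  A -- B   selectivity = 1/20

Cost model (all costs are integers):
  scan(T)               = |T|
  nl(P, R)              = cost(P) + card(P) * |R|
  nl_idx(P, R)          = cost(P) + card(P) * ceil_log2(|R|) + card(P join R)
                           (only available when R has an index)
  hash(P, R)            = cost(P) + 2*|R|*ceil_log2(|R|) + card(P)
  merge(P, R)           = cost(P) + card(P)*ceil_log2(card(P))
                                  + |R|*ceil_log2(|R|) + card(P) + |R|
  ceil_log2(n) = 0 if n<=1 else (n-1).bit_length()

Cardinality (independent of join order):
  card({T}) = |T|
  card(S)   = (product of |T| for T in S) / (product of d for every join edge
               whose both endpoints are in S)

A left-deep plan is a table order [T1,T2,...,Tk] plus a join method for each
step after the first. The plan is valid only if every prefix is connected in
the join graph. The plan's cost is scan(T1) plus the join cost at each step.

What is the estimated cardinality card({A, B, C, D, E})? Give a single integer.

Tables in S: A(80), B(250), C(150), D(200), E(60)
Edges inside S: E-D(d=5), D-C(d=5), C-A(d=6), A-B(d=20)
numerator = 80 * 250 * 150 * 200 * 60 = 36000000000
denominator = 5 * 5 * 6 * 20 = 3000
card(S) = 36000000000 / 3000 = 12000000

12000000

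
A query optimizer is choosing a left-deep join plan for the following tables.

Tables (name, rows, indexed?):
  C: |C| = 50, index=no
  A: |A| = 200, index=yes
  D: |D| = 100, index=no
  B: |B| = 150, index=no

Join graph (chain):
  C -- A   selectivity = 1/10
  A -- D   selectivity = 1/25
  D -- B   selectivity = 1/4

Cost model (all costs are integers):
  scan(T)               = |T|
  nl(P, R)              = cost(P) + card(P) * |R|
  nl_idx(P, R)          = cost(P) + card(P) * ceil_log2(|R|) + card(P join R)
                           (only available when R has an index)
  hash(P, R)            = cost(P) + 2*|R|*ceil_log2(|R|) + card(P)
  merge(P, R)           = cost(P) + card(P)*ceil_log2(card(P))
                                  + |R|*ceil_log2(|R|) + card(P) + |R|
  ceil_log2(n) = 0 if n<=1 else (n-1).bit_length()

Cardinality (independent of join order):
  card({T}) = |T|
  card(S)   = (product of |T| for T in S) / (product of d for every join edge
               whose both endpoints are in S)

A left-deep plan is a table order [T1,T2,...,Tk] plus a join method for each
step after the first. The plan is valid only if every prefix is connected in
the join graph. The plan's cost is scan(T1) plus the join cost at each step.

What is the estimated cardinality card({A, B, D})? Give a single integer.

30000

Tables in S: A(200), B(150), D(100)
Edges inside S: A-D(d=25), D-B(d=4)
numerator = 200 * 150 * 100 = 3000000
denominator = 25 * 4 = 100
card(S) = 3000000 / 100 = 30000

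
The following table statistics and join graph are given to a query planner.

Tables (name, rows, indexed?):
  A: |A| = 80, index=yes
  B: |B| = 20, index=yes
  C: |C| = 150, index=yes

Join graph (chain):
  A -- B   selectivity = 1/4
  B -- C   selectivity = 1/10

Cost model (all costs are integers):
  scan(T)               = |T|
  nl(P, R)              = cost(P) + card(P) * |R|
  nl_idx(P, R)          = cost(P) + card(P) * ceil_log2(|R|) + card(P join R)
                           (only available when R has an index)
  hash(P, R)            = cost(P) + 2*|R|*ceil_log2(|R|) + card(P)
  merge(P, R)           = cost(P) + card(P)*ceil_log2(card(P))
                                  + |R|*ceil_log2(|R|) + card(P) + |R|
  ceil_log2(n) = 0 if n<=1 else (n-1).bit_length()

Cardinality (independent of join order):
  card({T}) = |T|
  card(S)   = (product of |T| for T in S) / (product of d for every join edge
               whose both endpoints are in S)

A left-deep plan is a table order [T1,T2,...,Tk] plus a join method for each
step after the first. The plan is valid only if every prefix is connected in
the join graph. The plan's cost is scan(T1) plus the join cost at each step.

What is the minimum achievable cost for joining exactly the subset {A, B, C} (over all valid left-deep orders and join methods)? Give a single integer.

1900

Selinger DP over subsets of {A,B,C}:
  {A}: scan cost=80, card=80
  {B}: scan cost=20, card=20
  {C}: scan cost=150, card=150
  {AB}: card=400; try (B,hash)→360, (A,nl_idx)→560, (A,merge)→780, (B,merge)→840, (B,nl_idx)→880, (A,hash)→1160 …(+2); best=360 via (B,hash)
  {BC}: card=300; try (C,nl_idx)→480, (B,hash)→500, (B,nl_idx)→1200, (C,merge)→1490, (B,merge)→1620, (C,hash)→2440 …(+2); best=480 via (C,nl_idx)
  {ABC}: card=6000; try (A,hash)→1900, (C,hash)→3160, (A,merge)→4120, (C,merge)→5710, (A,nl_idx)→8580, (C,nl_idx)→9560 …(+2); best=1900 via (A,hash)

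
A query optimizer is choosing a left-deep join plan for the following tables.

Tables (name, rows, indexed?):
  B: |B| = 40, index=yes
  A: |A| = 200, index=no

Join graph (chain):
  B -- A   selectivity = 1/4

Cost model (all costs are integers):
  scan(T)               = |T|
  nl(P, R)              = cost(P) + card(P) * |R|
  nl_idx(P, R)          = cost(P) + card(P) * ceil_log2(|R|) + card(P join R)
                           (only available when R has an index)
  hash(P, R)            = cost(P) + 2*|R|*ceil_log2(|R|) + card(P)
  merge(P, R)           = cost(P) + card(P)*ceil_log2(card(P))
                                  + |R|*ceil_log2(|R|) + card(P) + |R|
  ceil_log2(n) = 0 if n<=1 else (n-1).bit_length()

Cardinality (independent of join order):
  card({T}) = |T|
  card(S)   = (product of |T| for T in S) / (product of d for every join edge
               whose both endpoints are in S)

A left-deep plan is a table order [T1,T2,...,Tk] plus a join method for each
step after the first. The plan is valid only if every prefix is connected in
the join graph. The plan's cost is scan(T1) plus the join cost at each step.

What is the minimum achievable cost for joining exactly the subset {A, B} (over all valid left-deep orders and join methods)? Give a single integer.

880

Selinger DP over subsets of {A,B}:
  {B}: scan cost=40, card=40
  {A}: scan cost=200, card=200
  {AB}: card=2000; try (B,hash)→880, (A,merge)→2120, (B,merge)→2280, (A,hash)→3280, (B,nl_idx)→3400, (A,nl)→8040 …(+1); best=880 via (B,hash)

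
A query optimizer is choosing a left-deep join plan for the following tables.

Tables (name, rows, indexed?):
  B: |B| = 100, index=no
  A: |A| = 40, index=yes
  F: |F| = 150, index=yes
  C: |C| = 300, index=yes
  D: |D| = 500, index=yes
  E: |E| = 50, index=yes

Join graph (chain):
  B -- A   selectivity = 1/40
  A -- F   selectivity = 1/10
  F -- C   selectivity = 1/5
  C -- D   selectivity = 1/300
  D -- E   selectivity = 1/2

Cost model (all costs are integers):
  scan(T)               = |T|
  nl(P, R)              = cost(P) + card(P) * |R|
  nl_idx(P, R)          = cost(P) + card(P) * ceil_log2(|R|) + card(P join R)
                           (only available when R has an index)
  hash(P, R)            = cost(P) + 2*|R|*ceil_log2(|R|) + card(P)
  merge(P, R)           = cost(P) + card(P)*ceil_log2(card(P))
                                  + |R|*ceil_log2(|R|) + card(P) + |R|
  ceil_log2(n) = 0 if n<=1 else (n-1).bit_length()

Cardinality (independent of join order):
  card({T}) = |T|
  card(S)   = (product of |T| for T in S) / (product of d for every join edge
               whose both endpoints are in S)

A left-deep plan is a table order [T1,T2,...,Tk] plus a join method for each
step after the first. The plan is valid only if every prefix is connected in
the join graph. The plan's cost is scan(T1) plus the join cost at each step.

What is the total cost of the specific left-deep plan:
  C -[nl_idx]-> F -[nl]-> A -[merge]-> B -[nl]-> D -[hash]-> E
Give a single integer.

46135100

step 1: scan C: cost=300, card=300
step 2: join F via nl_idx
    card(P join F) = 300*150/(5) = 9000
    cost = 300 + 300*8 + 9000 = 11700
step 3: join A via nl
    card(P join A) = 9000*40/(10) = 36000
    cost = 11700 + 9000*40 = 371700
step 4: join B via merge
    card(P join B) = 36000*100/(40) = 90000
    cost = 371700 + 36000*16 + 100*7 + 36000 + 100 = 984500
step 5: join D via nl
    card(P join D) = 90000*500/(300) = 150000
    cost = 984500 + 90000*500 = 45984500
step 6: join E via hash
    card(P join E) = 150000*50/(2) = 3750000
    cost = 45984500 + 2*50*6 + 150000 = 46135100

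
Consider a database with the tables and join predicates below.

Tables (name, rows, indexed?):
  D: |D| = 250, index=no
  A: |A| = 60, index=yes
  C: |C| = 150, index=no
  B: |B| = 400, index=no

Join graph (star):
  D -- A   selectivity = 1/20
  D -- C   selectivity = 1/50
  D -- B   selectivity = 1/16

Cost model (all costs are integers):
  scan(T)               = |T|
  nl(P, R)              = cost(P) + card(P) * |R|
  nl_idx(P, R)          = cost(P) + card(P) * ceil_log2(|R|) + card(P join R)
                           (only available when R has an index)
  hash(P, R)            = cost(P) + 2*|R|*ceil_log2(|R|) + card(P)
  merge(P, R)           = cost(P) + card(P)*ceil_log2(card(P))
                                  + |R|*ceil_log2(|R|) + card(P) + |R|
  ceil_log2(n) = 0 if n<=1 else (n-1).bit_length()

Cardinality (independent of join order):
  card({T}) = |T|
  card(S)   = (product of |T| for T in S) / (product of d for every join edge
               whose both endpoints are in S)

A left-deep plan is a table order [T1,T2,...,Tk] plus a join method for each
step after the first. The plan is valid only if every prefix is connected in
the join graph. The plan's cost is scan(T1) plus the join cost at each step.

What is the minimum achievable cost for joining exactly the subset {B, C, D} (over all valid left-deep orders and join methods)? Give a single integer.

10850

Selinger DP over subsets of {B,C,D}:
  {D}: scan cost=250, card=250
  {C}: scan cost=150, card=150
  {B}: scan cost=400, card=400
  {CD}: card=750; try (C,hash)→2900, (D,merge)→3750, (C,merge)→3850, (D,hash)→4300, (D,nl)→37650, (C,nl)→37750; best=2900 via (C,hash)
  {BD}: card=6250; try (D,hash)→4800, (B,merge)→6500, (D,merge)→6650, (B,hash)→7700, (B,nl)→100250, (D,nl)→100400; best=4800 via (D,hash)
  {BCD}: card=18750; try (B,hash)→10850, (C,hash)→13450, (B,merge)→15150, (C,merge)→93650, (B,nl)→302900, (C,nl)→942300; best=10850 via (B,hash)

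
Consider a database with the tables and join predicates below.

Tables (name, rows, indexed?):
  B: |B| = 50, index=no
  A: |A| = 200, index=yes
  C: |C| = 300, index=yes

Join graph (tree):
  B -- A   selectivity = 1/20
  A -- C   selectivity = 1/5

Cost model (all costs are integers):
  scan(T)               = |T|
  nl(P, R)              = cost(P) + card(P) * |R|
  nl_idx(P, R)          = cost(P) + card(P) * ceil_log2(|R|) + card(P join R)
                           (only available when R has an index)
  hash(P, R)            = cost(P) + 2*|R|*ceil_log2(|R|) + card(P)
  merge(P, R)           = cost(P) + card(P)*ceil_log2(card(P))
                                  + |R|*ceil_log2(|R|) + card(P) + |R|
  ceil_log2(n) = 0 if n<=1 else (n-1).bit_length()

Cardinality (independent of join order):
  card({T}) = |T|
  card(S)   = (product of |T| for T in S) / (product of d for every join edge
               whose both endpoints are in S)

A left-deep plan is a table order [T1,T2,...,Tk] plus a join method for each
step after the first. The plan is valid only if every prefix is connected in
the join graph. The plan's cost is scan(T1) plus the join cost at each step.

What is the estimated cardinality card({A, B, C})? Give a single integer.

30000

Tables in S: A(200), B(50), C(300)
Edges inside S: B-A(d=20), A-C(d=5)
numerator = 200 * 50 * 300 = 3000000
denominator = 20 * 5 = 100
card(S) = 3000000 / 100 = 30000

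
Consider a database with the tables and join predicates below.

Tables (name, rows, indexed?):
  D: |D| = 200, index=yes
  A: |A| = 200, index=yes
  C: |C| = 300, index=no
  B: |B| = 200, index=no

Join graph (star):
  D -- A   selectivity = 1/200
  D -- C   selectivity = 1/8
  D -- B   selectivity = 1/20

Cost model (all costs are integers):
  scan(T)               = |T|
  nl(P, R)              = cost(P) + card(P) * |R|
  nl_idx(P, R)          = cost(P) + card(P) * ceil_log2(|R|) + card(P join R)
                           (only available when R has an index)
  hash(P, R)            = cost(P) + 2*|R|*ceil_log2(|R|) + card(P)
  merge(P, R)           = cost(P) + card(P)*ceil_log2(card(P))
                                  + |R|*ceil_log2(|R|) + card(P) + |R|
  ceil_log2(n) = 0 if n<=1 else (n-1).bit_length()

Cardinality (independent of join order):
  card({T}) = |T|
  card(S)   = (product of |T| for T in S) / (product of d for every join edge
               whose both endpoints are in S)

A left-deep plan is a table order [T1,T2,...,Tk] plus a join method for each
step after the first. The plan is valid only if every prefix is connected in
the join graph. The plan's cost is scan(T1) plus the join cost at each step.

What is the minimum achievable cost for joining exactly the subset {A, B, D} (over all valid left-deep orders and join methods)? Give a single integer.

5400

Selinger DP over subsets of {A,B,D}:
  {D}: scan cost=200, card=200
  {A}: scan cost=200, card=200
  {B}: scan cost=200, card=200
  {AD}: card=200; try (D,nl_idx)→2000, (A,nl_idx)→2000, (D,hash)→3600, (A,hash)→3600, (D,merge)→3800, (A,merge)→3800 …(+2); best=2000 via (D,nl_idx)
  {BD}: card=2000; try (D,hash)→3600, (B,hash)→3600, (D,merge)→3800, (D,nl_idx)→3800, (B,merge)→3800, (D,nl)→40200 …(+1); best=3600 via (D,hash)
  {ABD}: card=2000; try (B,hash)→5400, (B,merge)→5600, (A,hash)→8800, (A,nl_idx)→21600, (A,merge)→29400, (B,nl)→42000 …(+1); best=5400 via (B,hash)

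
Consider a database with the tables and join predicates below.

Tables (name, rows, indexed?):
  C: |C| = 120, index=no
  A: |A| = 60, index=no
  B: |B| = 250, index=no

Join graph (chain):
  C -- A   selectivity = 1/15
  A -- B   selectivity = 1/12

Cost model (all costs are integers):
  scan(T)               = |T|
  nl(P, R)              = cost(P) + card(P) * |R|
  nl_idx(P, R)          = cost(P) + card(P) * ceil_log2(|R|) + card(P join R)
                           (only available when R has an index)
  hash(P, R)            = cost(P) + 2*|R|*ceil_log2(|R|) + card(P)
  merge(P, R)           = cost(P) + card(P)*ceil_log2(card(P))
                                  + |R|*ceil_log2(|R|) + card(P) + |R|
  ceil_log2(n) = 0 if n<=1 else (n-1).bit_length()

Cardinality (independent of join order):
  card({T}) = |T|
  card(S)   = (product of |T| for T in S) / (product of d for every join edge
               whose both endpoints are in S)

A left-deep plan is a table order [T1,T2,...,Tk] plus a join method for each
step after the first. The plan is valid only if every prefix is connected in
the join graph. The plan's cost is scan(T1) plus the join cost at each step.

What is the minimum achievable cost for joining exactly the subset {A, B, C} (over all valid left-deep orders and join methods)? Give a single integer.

Selinger DP over subsets of {A,B,C}:
  {C}: scan cost=120, card=120
  {A}: scan cost=60, card=60
  {B}: scan cost=250, card=250
  {AC}: card=480; try (A,hash)→960, (C,merge)→1440, (A,merge)→1500, (C,hash)→1800, (C,nl)→7260, (A,nl)→7320; best=960 via (A,hash)
  {AB}: card=1250; try (A,hash)→1220, (B,merge)→2730, (A,merge)→2920, (B,hash)→4120, (B,nl)→15060, (A,nl)→15250; best=1220 via (A,hash)
  {ABC}: card=10000; try (C,hash)→4150, (B,hash)→5440, (B,merge)→8010, (C,merge)→17180, (B,nl)→120960, (C,nl)→151220; best=4150 via (C,hash)

4150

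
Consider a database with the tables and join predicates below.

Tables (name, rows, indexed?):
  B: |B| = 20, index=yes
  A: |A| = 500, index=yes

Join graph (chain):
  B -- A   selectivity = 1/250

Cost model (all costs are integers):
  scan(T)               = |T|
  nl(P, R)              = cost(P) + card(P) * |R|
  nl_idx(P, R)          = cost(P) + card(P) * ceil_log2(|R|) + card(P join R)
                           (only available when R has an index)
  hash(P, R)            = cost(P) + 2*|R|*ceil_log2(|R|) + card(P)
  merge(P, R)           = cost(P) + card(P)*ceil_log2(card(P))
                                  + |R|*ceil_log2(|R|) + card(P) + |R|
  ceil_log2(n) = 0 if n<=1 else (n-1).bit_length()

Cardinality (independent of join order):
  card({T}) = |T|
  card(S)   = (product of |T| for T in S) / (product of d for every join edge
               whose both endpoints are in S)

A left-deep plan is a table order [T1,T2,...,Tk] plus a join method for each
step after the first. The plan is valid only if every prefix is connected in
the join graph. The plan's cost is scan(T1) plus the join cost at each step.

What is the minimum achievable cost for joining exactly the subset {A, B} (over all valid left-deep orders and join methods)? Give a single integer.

240

Selinger DP over subsets of {A,B}:
  {B}: scan cost=20, card=20
  {A}: scan cost=500, card=500
  {AB}: card=40; try (A,nl_idx)→240, (B,hash)→1200, (B,nl_idx)→3040, (A,merge)→5140, (B,merge)→5620, (A,hash)→9040 …(+2); best=240 via (A,nl_idx)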